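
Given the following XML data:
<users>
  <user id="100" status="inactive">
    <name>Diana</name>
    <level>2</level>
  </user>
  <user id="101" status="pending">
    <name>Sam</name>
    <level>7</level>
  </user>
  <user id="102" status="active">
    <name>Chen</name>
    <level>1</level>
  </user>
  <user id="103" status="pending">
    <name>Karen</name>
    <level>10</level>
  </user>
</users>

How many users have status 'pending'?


Counting users with status='pending':
  Sam (id=101) -> MATCH
  Karen (id=103) -> MATCH
Count: 2

ANSWER: 2


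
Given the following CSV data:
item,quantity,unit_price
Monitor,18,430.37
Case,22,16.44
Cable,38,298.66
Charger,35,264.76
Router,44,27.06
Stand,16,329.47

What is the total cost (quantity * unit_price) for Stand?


Row: Stand
quantity = 16
unit_price = 329.47
total = 16 * 329.47 = 5271.52

ANSWER: 5271.52


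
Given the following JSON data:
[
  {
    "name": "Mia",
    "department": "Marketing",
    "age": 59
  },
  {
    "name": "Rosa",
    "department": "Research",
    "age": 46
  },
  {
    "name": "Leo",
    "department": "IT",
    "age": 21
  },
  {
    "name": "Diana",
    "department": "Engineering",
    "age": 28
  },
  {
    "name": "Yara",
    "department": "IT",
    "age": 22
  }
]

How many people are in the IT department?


Scanning records for department = IT
  Record 2: Leo
  Record 4: Yara
Count: 2

ANSWER: 2


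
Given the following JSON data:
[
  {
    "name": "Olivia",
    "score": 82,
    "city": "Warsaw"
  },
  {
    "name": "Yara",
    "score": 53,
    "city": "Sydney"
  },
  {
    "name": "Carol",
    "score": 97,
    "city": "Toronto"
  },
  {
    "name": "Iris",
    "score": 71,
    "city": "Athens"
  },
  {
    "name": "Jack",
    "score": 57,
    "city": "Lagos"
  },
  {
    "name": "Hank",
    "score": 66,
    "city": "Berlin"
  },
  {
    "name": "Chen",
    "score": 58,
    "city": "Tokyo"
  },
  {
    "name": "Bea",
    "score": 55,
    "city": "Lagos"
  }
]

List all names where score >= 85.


Filtering records where score >= 85:
  Olivia (score=82) -> no
  Yara (score=53) -> no
  Carol (score=97) -> YES
  Iris (score=71) -> no
  Jack (score=57) -> no
  Hank (score=66) -> no
  Chen (score=58) -> no
  Bea (score=55) -> no


ANSWER: Carol


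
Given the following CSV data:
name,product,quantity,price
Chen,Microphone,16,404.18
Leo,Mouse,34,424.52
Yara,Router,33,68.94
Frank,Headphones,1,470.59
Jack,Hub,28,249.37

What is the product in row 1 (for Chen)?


Row 1: Chen
Column 'product' = Microphone

ANSWER: Microphone


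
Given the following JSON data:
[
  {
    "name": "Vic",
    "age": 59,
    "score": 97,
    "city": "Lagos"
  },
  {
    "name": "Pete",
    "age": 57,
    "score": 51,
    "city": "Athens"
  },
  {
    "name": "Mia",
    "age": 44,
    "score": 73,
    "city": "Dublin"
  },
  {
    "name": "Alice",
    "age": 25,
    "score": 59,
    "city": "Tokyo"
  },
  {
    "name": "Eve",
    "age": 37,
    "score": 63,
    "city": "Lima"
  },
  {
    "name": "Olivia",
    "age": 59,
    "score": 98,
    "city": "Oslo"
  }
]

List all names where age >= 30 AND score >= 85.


Checking both conditions:
  Vic (age=59, score=97) -> YES
  Pete (age=57, score=51) -> no
  Mia (age=44, score=73) -> no
  Alice (age=25, score=59) -> no
  Eve (age=37, score=63) -> no
  Olivia (age=59, score=98) -> YES


ANSWER: Vic, Olivia


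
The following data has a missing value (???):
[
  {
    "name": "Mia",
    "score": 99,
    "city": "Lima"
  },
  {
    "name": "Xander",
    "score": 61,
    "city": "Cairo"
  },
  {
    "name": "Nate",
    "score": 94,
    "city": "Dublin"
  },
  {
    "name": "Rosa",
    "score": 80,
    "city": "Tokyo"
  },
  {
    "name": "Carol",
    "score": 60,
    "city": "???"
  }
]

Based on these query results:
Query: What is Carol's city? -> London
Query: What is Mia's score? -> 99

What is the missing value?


The missing value is Carol's city
From query: Carol's city = London

ANSWER: London


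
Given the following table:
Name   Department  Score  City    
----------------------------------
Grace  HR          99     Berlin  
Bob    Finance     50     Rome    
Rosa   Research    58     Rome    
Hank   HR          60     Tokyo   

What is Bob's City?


Row 2: Bob
City = Rome

ANSWER: Rome


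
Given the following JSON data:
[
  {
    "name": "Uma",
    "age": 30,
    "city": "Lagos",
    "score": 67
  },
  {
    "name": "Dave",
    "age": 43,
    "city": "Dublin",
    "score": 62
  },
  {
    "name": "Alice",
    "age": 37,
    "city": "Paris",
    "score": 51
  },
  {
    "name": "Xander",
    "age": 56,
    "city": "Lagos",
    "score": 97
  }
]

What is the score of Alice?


Looking up record where name = Alice
Record index: 2
Field 'score' = 51

ANSWER: 51


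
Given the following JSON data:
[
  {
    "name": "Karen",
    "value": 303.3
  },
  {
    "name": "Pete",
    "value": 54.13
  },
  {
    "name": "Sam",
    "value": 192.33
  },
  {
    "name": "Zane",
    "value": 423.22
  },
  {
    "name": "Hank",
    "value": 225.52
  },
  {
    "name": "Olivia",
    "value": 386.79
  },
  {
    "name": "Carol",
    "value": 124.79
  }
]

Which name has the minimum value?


Comparing values:
  Karen: 303.3
  Pete: 54.13
  Sam: 192.33
  Zane: 423.22
  Hank: 225.52
  Olivia: 386.79
  Carol: 124.79
Minimum: Pete (54.13)

ANSWER: Pete


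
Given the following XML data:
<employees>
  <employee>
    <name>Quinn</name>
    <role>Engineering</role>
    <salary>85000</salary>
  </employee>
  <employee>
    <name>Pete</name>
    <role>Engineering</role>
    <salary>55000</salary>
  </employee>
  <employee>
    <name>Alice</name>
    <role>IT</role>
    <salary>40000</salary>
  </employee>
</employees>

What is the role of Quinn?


Searching for <employee> with <name>Quinn</name>
Found at position 1
<role>Engineering</role>

ANSWER: Engineering


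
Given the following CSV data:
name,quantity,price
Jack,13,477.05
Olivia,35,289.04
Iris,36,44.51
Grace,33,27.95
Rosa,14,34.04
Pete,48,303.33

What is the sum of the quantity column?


Values in 'quantity' column:
  Row 1: 13
  Row 2: 35
  Row 3: 36
  Row 4: 33
  Row 5: 14
  Row 6: 48
Sum = 13 + 35 + 36 + 33 + 14 + 48 = 179

ANSWER: 179


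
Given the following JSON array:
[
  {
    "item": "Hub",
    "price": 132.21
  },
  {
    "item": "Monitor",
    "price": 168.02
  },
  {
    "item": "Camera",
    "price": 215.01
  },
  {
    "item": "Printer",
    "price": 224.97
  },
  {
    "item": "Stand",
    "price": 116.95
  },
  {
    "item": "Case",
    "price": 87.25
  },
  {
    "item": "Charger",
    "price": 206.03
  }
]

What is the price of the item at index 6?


Array index 6 -> Charger
price = 206.03

ANSWER: 206.03


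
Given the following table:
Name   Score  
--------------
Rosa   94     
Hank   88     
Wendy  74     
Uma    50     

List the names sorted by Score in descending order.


Sorting by Score (descending):
  Rosa: 94
  Hank: 88
  Wendy: 74
  Uma: 50


ANSWER: Rosa, Hank, Wendy, Uma


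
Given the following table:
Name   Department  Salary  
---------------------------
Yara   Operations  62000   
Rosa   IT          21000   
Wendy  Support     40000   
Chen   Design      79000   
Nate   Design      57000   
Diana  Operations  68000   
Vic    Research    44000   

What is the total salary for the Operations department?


Operations department members:
  Yara: 62000
  Diana: 68000
Total = 62000 + 68000 = 130000

ANSWER: 130000


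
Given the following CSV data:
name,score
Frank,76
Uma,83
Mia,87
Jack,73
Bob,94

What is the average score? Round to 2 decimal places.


Scores: 76, 83, 87, 73, 94
Sum = 413
Count = 5
Average = 413 / 5 = 82.60

ANSWER: 82.60


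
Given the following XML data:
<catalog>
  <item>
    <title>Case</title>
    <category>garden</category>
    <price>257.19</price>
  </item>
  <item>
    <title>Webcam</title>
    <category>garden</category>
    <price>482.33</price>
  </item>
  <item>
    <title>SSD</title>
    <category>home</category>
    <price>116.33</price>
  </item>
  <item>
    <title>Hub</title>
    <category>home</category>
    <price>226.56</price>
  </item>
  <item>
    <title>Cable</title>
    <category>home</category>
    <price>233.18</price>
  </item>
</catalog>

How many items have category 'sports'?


Scanning <item> elements for <category>sports</category>:
Count: 0

ANSWER: 0


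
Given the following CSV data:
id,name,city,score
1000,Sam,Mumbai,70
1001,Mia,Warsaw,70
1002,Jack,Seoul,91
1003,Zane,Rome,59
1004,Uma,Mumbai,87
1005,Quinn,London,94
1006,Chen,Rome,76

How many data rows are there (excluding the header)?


Counting rows (excluding header):
Header: id,name,city,score
Data rows: 7

ANSWER: 7


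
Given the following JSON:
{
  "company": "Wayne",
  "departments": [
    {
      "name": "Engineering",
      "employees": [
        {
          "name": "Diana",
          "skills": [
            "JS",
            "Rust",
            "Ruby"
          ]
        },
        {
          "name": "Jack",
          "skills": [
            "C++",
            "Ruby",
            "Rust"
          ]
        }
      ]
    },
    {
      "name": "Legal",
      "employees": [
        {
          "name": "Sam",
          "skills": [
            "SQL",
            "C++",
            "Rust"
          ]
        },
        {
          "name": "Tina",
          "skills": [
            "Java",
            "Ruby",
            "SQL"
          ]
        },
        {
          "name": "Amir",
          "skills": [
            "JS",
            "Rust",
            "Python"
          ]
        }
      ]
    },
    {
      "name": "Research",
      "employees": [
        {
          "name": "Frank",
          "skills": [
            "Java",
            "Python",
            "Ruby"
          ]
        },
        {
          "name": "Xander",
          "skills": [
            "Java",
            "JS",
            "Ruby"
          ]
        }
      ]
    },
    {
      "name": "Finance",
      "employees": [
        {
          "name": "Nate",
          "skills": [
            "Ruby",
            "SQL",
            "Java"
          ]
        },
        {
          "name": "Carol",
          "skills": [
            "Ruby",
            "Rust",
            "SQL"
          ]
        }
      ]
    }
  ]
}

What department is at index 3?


Path: departments[3].name
Value: Finance

ANSWER: Finance


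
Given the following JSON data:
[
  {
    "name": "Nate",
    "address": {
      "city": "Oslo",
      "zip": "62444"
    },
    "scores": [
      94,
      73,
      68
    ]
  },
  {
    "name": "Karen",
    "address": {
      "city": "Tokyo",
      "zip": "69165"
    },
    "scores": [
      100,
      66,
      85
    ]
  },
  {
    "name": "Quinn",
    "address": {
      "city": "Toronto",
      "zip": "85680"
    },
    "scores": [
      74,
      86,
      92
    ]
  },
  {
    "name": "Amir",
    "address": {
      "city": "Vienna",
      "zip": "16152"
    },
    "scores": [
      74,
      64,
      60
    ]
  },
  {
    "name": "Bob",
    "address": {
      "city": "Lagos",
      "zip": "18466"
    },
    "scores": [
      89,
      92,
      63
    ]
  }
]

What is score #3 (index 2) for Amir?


Path: records[3].scores[2]
Value: 60

ANSWER: 60


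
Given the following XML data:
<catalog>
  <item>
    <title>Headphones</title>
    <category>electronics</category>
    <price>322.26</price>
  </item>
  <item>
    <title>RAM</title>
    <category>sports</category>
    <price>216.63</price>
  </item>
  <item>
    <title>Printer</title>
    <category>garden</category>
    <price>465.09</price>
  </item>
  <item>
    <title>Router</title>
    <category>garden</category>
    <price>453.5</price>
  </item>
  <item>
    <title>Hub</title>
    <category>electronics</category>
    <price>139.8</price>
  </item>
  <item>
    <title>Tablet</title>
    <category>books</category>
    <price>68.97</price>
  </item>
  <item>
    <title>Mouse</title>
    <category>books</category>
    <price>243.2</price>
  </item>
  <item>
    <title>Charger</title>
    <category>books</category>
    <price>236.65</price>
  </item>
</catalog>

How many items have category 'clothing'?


Scanning <item> elements for <category>clothing</category>:
Count: 0

ANSWER: 0


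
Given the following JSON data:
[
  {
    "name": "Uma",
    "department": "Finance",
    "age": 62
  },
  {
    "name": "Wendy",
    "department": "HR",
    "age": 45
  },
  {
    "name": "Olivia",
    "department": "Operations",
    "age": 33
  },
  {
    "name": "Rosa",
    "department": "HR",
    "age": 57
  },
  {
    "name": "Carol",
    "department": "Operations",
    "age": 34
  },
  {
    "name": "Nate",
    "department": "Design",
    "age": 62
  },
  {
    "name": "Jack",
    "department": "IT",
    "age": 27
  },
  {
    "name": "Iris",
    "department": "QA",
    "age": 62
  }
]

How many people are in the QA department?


Scanning records for department = QA
  Record 7: Iris
Count: 1

ANSWER: 1


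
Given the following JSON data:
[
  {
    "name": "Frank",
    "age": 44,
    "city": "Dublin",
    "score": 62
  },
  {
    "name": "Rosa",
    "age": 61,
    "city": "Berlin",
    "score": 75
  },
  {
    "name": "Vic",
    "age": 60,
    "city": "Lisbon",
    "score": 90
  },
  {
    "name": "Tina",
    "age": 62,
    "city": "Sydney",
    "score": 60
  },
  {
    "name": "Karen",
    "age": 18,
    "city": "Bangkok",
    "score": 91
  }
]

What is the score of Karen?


Looking up record where name = Karen
Record index: 4
Field 'score' = 91

ANSWER: 91


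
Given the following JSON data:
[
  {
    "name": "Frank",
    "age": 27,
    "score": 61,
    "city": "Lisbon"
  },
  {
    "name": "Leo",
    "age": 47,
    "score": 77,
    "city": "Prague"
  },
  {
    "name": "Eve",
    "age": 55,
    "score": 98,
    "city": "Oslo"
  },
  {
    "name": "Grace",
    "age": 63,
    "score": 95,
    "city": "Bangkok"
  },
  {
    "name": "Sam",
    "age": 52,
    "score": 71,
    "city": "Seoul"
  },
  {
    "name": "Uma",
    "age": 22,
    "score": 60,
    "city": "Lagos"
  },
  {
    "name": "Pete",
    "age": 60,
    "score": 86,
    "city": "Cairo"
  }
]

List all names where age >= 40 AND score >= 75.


Checking both conditions:
  Frank (age=27, score=61) -> no
  Leo (age=47, score=77) -> YES
  Eve (age=55, score=98) -> YES
  Grace (age=63, score=95) -> YES
  Sam (age=52, score=71) -> no
  Uma (age=22, score=60) -> no
  Pete (age=60, score=86) -> YES


ANSWER: Leo, Eve, Grace, Pete


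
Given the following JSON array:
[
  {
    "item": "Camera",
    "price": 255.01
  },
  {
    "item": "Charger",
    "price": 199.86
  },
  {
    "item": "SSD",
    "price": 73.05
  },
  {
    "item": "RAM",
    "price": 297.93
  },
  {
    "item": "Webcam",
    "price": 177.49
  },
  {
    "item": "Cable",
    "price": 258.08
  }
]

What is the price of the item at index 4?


Array index 4 -> Webcam
price = 177.49

ANSWER: 177.49


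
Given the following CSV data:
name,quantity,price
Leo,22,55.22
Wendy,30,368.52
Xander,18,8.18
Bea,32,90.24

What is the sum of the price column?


Values in 'price' column:
  Row 1: 55.22
  Row 2: 368.52
  Row 3: 8.18
  Row 4: 90.24
Sum = 55.22 + 368.52 + 8.18 + 90.24 = 522.16

ANSWER: 522.16


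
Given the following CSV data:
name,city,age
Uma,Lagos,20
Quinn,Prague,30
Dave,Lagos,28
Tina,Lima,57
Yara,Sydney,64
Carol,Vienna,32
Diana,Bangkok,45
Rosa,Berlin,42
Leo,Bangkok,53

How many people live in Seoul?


Scanning city column for 'Seoul':
Total matches: 0

ANSWER: 0


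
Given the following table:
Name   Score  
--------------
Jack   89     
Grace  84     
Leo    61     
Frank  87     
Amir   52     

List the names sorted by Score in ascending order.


Sorting by Score (ascending):
  Amir: 52
  Leo: 61
  Grace: 84
  Frank: 87
  Jack: 89


ANSWER: Amir, Leo, Grace, Frank, Jack


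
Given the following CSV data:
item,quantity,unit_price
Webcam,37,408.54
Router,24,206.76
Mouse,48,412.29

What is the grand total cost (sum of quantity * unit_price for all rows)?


Computing row totals:
  Webcam: 37 * 408.54 = 15115.98
  Router: 24 * 206.76 = 4962.24
  Mouse: 48 * 412.29 = 19789.92
Grand total = 15115.98 + 4962.24 + 19789.92 = 39868.14

ANSWER: 39868.14


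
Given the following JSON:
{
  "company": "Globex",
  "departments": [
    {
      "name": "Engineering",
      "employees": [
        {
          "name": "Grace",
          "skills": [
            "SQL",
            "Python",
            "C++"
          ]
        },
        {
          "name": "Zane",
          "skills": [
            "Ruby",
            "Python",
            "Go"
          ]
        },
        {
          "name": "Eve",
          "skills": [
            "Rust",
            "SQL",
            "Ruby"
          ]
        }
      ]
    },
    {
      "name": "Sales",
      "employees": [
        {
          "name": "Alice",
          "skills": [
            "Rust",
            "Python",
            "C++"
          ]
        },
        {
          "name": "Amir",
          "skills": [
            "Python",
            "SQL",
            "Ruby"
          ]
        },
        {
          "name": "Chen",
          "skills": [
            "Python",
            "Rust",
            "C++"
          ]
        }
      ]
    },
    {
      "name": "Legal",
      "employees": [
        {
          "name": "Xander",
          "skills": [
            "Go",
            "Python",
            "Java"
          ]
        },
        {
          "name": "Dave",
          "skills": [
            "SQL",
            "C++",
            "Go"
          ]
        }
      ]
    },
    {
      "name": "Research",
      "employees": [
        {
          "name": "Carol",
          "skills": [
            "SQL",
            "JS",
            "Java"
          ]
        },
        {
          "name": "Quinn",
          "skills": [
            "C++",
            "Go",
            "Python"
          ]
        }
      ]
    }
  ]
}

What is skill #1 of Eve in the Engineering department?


Path: departments[0].employees[2].skills[0]
Value: Rust

ANSWER: Rust


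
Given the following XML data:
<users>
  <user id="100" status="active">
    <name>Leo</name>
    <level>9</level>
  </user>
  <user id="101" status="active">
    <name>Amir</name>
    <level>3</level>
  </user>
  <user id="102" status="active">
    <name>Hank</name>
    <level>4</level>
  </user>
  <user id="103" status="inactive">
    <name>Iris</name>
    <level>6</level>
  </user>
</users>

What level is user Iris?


Finding user: Iris
<level>6</level>

ANSWER: 6


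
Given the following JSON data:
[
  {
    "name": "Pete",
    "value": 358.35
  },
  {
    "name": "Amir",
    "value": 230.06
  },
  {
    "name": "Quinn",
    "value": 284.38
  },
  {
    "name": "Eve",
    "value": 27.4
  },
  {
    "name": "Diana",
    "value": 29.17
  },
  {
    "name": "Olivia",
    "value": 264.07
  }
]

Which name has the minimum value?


Comparing values:
  Pete: 358.35
  Amir: 230.06
  Quinn: 284.38
  Eve: 27.4
  Diana: 29.17
  Olivia: 264.07
Minimum: Eve (27.4)

ANSWER: Eve


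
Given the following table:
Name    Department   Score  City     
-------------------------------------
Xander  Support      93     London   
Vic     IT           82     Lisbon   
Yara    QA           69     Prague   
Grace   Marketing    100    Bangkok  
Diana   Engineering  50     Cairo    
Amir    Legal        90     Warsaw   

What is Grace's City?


Row 4: Grace
City = Bangkok

ANSWER: Bangkok


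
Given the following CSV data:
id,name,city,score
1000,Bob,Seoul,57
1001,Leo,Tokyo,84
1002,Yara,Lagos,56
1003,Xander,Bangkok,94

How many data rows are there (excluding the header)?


Counting rows (excluding header):
Header: id,name,city,score
Data rows: 4

ANSWER: 4


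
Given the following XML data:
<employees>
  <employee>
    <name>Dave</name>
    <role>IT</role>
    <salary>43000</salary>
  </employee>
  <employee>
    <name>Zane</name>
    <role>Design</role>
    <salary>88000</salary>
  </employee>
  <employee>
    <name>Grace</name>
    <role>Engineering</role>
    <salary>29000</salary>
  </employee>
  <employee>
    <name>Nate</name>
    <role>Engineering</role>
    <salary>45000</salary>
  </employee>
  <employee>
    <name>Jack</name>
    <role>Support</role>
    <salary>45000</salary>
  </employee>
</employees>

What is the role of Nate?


Searching for <employee> with <name>Nate</name>
Found at position 4
<role>Engineering</role>

ANSWER: Engineering


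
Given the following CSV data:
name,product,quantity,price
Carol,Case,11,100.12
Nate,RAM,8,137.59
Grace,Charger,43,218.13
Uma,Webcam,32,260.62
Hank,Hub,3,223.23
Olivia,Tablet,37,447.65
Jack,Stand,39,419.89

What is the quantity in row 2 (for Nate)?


Row 2: Nate
Column 'quantity' = 8

ANSWER: 8


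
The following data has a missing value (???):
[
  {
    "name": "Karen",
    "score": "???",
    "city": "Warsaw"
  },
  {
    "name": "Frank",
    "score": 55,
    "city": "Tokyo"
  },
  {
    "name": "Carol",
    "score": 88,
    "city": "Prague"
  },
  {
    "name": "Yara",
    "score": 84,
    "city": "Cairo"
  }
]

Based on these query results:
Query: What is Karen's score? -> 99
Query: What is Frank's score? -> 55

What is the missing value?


The missing value is Karen's score
From query: Karen's score = 99

ANSWER: 99


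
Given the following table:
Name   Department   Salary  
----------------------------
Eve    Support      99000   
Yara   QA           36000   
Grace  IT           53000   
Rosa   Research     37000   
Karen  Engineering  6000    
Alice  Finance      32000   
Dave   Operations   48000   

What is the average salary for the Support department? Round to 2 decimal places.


Support department members:
  Eve: 99000
Sum = 99000
Count = 1
Average = 99000 / 1 = 99000.00

ANSWER: 99000.00


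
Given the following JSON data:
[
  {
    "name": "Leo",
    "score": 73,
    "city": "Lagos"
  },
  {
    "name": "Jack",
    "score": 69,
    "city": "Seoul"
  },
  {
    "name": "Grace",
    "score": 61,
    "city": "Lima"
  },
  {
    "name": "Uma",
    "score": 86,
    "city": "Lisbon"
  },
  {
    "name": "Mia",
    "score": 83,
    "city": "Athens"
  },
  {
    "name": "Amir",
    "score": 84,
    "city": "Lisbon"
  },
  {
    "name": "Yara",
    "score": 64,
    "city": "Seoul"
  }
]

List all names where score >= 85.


Filtering records where score >= 85:
  Leo (score=73) -> no
  Jack (score=69) -> no
  Grace (score=61) -> no
  Uma (score=86) -> YES
  Mia (score=83) -> no
  Amir (score=84) -> no
  Yara (score=64) -> no


ANSWER: Uma


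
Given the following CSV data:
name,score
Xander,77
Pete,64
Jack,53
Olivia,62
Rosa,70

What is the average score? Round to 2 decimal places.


Scores: 77, 64, 53, 62, 70
Sum = 326
Count = 5
Average = 326 / 5 = 65.20

ANSWER: 65.20


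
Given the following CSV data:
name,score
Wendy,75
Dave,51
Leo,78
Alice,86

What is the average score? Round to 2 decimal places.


Scores: 75, 51, 78, 86
Sum = 290
Count = 4
Average = 290 / 4 = 72.50

ANSWER: 72.50


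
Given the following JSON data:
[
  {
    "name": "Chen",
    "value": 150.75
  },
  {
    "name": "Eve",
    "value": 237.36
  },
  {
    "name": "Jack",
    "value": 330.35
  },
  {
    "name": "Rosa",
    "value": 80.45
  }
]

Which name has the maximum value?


Comparing values:
  Chen: 150.75
  Eve: 237.36
  Jack: 330.35
  Rosa: 80.45
Maximum: Jack (330.35)

ANSWER: Jack


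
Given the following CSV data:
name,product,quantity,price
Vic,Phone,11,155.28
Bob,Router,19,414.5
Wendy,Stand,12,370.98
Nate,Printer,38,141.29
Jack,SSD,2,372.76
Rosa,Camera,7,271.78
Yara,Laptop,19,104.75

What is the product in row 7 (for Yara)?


Row 7: Yara
Column 'product' = Laptop

ANSWER: Laptop


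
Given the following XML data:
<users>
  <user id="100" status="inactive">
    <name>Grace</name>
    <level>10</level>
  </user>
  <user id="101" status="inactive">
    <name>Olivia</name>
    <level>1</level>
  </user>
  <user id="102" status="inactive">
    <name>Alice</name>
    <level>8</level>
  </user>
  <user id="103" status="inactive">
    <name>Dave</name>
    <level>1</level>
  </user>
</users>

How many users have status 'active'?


Counting users with status='active':
Count: 0

ANSWER: 0


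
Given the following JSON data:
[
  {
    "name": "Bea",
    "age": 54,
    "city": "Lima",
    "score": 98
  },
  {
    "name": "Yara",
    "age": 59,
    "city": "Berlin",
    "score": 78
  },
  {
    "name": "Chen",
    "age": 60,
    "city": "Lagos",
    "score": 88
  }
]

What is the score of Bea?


Looking up record where name = Bea
Record index: 0
Field 'score' = 98

ANSWER: 98


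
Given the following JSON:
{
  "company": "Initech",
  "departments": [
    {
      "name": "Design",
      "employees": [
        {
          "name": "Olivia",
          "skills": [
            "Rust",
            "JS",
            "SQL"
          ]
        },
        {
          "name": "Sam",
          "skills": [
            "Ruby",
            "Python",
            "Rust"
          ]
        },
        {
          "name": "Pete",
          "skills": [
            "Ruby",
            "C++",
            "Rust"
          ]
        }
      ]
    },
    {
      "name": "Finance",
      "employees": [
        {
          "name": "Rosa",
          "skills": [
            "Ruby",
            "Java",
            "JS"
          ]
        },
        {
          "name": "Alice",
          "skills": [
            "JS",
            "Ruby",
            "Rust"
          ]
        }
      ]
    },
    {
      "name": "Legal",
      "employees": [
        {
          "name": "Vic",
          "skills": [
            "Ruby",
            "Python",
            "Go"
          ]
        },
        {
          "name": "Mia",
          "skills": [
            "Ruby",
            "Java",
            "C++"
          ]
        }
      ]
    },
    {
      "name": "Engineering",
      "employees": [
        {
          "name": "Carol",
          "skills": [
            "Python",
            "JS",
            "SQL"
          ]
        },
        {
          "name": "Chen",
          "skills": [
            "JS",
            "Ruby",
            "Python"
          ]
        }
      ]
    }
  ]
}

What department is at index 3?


Path: departments[3].name
Value: Engineering

ANSWER: Engineering


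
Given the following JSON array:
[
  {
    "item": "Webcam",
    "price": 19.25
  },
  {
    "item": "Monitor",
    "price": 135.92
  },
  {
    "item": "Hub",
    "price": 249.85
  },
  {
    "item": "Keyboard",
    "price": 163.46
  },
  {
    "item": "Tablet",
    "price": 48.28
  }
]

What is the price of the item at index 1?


Array index 1 -> Monitor
price = 135.92

ANSWER: 135.92


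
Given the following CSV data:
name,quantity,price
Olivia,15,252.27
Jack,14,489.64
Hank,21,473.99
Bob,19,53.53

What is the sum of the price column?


Values in 'price' column:
  Row 1: 252.27
  Row 2: 489.64
  Row 3: 473.99
  Row 4: 53.53
Sum = 252.27 + 489.64 + 473.99 + 53.53 = 1269.43

ANSWER: 1269.43


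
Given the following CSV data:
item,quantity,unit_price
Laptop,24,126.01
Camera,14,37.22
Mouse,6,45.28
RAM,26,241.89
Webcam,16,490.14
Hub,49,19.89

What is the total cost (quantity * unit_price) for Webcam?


Row: Webcam
quantity = 16
unit_price = 490.14
total = 16 * 490.14 = 7842.24

ANSWER: 7842.24


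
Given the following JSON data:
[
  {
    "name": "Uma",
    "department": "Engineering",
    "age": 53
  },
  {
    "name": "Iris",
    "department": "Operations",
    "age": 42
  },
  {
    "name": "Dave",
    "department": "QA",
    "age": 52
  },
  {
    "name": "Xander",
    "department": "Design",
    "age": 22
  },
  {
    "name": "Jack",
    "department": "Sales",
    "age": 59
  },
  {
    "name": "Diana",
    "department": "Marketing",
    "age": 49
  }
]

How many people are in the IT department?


Scanning records for department = IT
  No matches found
Count: 0

ANSWER: 0


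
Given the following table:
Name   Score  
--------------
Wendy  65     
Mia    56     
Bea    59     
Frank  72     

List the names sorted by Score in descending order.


Sorting by Score (descending):
  Frank: 72
  Wendy: 65
  Bea: 59
  Mia: 56


ANSWER: Frank, Wendy, Bea, Mia


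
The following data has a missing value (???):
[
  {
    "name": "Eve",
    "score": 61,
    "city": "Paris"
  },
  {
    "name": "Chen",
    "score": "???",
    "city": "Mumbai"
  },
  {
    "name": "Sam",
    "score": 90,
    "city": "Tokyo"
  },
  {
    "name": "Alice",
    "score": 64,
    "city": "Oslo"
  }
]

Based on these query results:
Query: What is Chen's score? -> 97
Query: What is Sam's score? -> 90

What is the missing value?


The missing value is Chen's score
From query: Chen's score = 97

ANSWER: 97


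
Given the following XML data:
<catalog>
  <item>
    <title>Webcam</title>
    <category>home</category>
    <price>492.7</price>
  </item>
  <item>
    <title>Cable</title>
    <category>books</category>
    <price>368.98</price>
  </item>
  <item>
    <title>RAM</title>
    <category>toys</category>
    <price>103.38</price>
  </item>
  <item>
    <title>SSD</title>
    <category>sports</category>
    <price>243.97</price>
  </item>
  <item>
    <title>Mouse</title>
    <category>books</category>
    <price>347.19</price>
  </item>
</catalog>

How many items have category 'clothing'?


Scanning <item> elements for <category>clothing</category>:
Count: 0

ANSWER: 0


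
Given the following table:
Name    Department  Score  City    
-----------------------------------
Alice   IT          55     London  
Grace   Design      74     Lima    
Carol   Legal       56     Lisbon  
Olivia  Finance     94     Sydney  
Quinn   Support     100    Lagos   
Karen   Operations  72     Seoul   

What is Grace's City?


Row 2: Grace
City = Lima

ANSWER: Lima


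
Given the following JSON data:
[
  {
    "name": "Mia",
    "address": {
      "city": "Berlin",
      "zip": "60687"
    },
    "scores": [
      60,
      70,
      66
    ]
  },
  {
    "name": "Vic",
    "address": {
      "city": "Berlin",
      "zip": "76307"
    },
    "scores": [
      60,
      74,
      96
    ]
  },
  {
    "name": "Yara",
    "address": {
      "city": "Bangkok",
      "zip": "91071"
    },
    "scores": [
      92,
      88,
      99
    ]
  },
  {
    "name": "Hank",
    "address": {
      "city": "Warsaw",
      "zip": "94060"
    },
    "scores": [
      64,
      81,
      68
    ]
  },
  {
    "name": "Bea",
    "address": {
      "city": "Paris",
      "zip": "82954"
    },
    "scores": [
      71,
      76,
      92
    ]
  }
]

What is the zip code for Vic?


Path: records[1].address.zip
Value: 76307

ANSWER: 76307


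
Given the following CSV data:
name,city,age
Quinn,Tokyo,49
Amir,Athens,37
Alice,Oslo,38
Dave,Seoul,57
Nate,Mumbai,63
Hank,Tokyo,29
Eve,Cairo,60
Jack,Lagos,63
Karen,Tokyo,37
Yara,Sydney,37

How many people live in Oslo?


Scanning city column for 'Oslo':
  Row 3: Alice -> MATCH
Total matches: 1

ANSWER: 1


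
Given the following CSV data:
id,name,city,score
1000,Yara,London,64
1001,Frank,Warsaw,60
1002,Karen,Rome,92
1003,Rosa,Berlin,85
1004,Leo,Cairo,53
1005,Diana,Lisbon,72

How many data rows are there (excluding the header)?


Counting rows (excluding header):
Header: id,name,city,score
Data rows: 6

ANSWER: 6


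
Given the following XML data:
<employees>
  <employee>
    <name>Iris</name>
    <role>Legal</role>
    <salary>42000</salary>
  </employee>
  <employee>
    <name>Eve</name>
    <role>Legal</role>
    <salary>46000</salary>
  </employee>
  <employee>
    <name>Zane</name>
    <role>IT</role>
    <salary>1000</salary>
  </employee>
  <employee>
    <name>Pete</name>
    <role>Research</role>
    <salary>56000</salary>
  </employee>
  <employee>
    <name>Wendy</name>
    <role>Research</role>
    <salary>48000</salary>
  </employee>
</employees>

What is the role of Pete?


Searching for <employee> with <name>Pete</name>
Found at position 4
<role>Research</role>

ANSWER: Research


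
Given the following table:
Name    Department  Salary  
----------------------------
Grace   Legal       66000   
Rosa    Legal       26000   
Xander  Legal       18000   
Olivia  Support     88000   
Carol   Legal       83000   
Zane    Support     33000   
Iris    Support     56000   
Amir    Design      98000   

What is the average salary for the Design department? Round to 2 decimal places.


Design department members:
  Amir: 98000
Sum = 98000
Count = 1
Average = 98000 / 1 = 98000.00

ANSWER: 98000.00


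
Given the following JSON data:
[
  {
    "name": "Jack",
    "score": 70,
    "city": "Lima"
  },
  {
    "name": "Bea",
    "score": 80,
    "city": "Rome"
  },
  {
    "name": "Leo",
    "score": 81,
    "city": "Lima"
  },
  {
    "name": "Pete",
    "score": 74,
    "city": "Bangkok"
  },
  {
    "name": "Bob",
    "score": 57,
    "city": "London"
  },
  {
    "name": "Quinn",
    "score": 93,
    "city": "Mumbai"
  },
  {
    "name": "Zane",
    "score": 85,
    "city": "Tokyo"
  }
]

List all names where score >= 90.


Filtering records where score >= 90:
  Jack (score=70) -> no
  Bea (score=80) -> no
  Leo (score=81) -> no
  Pete (score=74) -> no
  Bob (score=57) -> no
  Quinn (score=93) -> YES
  Zane (score=85) -> no


ANSWER: Quinn


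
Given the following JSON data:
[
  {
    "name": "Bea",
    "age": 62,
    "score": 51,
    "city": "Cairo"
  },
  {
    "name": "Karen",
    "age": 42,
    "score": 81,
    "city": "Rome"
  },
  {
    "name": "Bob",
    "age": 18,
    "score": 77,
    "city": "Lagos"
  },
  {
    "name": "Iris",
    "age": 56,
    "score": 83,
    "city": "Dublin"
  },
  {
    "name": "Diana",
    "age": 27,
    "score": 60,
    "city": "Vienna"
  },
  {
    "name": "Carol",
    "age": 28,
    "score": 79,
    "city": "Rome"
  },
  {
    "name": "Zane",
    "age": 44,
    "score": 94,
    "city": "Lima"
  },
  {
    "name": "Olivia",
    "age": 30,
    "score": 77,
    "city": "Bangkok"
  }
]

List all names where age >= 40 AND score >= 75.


Checking both conditions:
  Bea (age=62, score=51) -> no
  Karen (age=42, score=81) -> YES
  Bob (age=18, score=77) -> no
  Iris (age=56, score=83) -> YES
  Diana (age=27, score=60) -> no
  Carol (age=28, score=79) -> no
  Zane (age=44, score=94) -> YES
  Olivia (age=30, score=77) -> no


ANSWER: Karen, Iris, Zane


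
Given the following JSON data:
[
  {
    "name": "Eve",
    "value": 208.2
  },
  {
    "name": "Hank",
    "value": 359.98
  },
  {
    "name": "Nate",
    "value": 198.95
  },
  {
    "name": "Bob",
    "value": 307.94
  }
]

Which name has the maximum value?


Comparing values:
  Eve: 208.2
  Hank: 359.98
  Nate: 198.95
  Bob: 307.94
Maximum: Hank (359.98)

ANSWER: Hank


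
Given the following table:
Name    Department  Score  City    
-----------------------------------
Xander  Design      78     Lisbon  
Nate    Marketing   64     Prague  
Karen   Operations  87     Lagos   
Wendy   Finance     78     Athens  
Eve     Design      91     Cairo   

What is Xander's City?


Row 1: Xander
City = Lisbon

ANSWER: Lisbon


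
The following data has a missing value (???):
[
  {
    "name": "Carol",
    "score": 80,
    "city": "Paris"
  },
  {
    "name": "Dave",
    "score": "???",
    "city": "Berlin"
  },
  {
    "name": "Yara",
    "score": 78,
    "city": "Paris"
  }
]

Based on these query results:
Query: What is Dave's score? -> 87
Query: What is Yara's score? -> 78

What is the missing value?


The missing value is Dave's score
From query: Dave's score = 87

ANSWER: 87


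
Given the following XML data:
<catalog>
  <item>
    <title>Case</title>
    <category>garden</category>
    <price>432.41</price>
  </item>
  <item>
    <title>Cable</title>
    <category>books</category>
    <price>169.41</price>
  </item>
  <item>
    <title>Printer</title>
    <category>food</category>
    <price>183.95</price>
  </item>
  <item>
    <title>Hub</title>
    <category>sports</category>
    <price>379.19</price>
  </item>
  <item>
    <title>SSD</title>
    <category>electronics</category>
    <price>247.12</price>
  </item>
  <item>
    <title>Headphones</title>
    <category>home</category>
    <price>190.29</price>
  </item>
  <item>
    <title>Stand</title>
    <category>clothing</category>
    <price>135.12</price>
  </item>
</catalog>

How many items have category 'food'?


Scanning <item> elements for <category>food</category>:
  Item 3: Printer -> MATCH
Count: 1

ANSWER: 1


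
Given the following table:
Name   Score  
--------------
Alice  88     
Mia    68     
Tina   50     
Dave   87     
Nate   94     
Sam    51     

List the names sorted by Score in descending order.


Sorting by Score (descending):
  Nate: 94
  Alice: 88
  Dave: 87
  Mia: 68
  Sam: 51
  Tina: 50


ANSWER: Nate, Alice, Dave, Mia, Sam, Tina


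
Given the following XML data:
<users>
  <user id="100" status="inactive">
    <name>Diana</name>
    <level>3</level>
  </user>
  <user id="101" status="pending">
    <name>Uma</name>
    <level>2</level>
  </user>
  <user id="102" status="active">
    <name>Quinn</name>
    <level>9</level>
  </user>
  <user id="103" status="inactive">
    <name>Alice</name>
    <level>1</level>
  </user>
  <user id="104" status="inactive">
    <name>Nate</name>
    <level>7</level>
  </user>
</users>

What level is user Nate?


Finding user: Nate
<level>7</level>

ANSWER: 7


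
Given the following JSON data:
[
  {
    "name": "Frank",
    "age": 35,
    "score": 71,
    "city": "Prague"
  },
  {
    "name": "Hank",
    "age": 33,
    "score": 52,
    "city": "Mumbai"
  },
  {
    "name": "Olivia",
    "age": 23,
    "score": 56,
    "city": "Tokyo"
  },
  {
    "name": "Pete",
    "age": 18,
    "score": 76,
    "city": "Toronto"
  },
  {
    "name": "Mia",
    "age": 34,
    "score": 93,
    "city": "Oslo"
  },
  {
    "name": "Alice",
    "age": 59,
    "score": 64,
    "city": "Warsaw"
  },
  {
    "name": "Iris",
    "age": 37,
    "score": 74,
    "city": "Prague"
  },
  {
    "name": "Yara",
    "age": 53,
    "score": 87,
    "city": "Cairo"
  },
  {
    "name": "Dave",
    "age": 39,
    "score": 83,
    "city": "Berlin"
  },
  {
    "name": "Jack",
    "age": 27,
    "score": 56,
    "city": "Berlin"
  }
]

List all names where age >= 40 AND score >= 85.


Checking both conditions:
  Frank (age=35, score=71) -> no
  Hank (age=33, score=52) -> no
  Olivia (age=23, score=56) -> no
  Pete (age=18, score=76) -> no
  Mia (age=34, score=93) -> no
  Alice (age=59, score=64) -> no
  Iris (age=37, score=74) -> no
  Yara (age=53, score=87) -> YES
  Dave (age=39, score=83) -> no
  Jack (age=27, score=56) -> no


ANSWER: Yara


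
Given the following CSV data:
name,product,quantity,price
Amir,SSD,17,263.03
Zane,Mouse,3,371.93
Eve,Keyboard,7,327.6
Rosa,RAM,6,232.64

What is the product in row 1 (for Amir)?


Row 1: Amir
Column 'product' = SSD

ANSWER: SSD


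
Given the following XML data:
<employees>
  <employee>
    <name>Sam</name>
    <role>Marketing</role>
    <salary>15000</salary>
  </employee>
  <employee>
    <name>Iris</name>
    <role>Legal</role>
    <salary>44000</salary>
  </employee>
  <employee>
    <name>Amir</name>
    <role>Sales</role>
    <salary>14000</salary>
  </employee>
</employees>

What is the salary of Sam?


Searching for <employee> with <name>Sam</name>
Found at position 1
<salary>15000</salary>

ANSWER: 15000


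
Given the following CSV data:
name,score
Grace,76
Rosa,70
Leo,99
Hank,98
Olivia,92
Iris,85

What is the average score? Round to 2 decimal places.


Scores: 76, 70, 99, 98, 92, 85
Sum = 520
Count = 6
Average = 520 / 6 = 86.67

ANSWER: 86.67


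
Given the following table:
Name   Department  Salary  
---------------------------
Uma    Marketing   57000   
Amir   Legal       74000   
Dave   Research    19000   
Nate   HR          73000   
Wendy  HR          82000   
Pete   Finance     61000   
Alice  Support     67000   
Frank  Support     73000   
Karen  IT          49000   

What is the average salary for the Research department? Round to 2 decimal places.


Research department members:
  Dave: 19000
Sum = 19000
Count = 1
Average = 19000 / 1 = 19000.00

ANSWER: 19000.00
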